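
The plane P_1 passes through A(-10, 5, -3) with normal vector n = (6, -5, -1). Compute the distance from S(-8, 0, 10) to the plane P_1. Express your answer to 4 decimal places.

3.0480

P_1: n·r = n·A gives 6x - 5y - z = -82.
n·S − d = (6)·(-8) + (-5)·(0) + (-1)·(10) − (-82) = 24; |n| = √62.
Distance = |24| / √62 = 24/√62 ≈ 3.0480.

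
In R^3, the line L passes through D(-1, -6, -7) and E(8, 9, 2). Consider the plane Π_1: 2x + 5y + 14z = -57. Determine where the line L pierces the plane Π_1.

(2, -1, -4)

A direction vector for L is E − D = (9, 15, 9).
Substitute r = (-1, -6, -7) + t(9, 15, 9) into the plane: -130 + 219t = -57, so t = 1/3.
Intersection: (-1, -6, -7) + (1/3)·(9, 15, 9) = (2, -1, -4).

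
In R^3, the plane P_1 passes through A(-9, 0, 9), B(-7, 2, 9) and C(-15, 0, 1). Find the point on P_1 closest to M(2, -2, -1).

AB = (2, 2, 0), AC = (-6, 0, -8); a normal to P_1 is AB × AC = (-16, 16, 12).
Using A: P_1 has equation -16x + 16y + 12z = 252.
Foot = M − λn with λ = (n·M − d)/|n|² = (-76 − 252)/656 = -1/2.
Foot = (2, -2, -1) − (-1/2)·(-16, 16, 12) = (-6, 6, 5).

(-6, 6, 5)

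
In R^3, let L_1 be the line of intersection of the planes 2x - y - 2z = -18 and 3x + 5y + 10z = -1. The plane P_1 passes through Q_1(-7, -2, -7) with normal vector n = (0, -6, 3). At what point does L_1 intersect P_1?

Direction of L_1: (2, -1, -2) × (3, 5, 10) = (0, -26, 13).
A point on L_1: solving the two plane equations with y = -14 gives (-7, -14, 9).
P_1: n·r = n·Q_1 gives -6y + 3z = -9.
Substitute r = (-7, -14, 9) + t(0, -26, 13) into the plane: 111 + 195t = -9, so t = -8/13.
Intersection: (-7, -14, 9) + (-8/13)·(0, -26, 13) = (-7, 2, 1).

(-7, 2, 1)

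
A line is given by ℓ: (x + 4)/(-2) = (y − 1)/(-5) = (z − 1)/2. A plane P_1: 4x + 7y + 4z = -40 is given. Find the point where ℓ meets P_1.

(-6, -4, 3)

ℓ has direction (-2, -5, 2) through (-4, 1, 1).
Substitute r = (-4, 1, 1) + t(-2, -5, 2) into the plane: -5 + (-35)t = -40, so t = 1.
Intersection: (-4, 1, 1) + 1·(-2, -5, 2) = (-6, -4, 3).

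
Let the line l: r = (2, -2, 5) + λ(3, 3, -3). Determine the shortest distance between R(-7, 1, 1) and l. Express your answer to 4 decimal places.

10.2307

Taking (2, -2, 5) on l with direction v = (3, 3, -3): w = R − (2, -2, 5) = (-9, 3, -4), and w × v = (3, -39, -36).
Distance = |w × v| / |v| = √2826 / √27 ≈ 10.2307.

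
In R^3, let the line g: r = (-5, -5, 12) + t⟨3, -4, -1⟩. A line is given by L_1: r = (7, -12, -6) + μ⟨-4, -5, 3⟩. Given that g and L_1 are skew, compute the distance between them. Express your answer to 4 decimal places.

10.8942

Common perpendicular direction n = (3, -4, -1) × (-4, -5, 3) = (-17, -5, -31).
With w = (7, -12, -6) − (-5, -5, 12) = (12, -7, -18), w · n = 389.
Distance = |w · n| / |n| = |389| / √1275 ≈ 10.8942.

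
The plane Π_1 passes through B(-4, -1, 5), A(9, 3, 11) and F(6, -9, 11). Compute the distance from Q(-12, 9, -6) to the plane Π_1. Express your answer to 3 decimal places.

5.111

BA = (13, 4, 6), BF = (10, -8, 6); a normal to Π_1 is BA × BF = (72, -18, -144).
Using B: Π_1 has equation 72x - 18y - 144z = -990.
n·Q − d = (72)·(-12) + (-18)·(9) + (-144)·(-6) − (-990) = 828; |n| = √26244.
Distance = |828| / √26244 = 828/√26244 ≈ 5.111.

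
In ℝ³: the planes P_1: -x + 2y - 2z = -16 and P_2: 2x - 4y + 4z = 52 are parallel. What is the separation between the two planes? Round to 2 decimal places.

3.33

Rescale P_2 by 1/(-2): -x + 2y - 2z = -26. Then distance = |-16 − (-26)| / √9 ≈ 3.33.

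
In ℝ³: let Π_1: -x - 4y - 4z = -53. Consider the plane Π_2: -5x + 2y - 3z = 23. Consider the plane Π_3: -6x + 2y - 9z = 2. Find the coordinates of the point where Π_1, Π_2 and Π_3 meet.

(-3, 10, 4)

Solving the 3×3 linear system -x - 4y - 4z = -53, -5x + 2y - 3z = 23, -6x + 2y - 9z = 2 (e.g. by elimination or Cramer's rule, determinant = 112) gives (-3, 10, 4).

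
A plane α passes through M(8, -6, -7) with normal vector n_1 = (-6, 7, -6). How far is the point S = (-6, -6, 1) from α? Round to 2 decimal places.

α: n_1·r = n_1·M gives -6x + 7y - 6z = -48.
n·S − d = (-6)·(-6) + (7)·(-6) + (-6)·(1) − (-48) = 36; |n| = √121.
Distance = |36| / √121 = 36/√121 ≈ 3.27.

3.27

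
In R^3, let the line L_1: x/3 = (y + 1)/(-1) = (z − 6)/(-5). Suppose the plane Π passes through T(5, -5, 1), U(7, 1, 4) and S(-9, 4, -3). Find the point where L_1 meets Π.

(3, -2, 1)

L_1 has direction (3, -1, -5) through (0, -1, 6).
TU = (2, 6, 3), TS = (-14, 9, -4); a normal to Π is TU × TS = (-51, -34, 102).
Using T: Π has equation -51x - 34y + 102z = 17.
Substitute r = (0, -1, 6) + t(3, -1, -5) into the plane: 646 + (-629)t = 17, so t = 1.
Intersection: (0, -1, 6) + 1·(3, -1, -5) = (3, -2, 1).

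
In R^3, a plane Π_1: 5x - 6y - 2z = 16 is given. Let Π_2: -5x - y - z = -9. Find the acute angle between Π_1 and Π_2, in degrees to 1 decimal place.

cos θ = |n₁·n₂| / (|n₁||n₂|) = |-17| / (√65 · √27).
θ = arccos(0.40580) ≈ 66.1°.

66.1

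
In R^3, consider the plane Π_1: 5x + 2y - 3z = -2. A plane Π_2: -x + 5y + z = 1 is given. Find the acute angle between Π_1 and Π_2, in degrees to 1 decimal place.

86.4

cos θ = |n₁·n₂| / (|n₁||n₂|) = |2| / (√38 · √27).
θ = arccos(0.06244) ≈ 86.4°.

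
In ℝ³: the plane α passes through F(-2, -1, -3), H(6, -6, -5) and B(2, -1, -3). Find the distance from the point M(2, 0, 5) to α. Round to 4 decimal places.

7.0564

FH = (8, -5, -2), FB = (4, 0, 0); a normal to α is FH × FB = (0, -8, 20).
Using F: α has equation -8y + 20z = -52.
n·M − d = (0)·(2) + (-8)·(0) + (20)·(5) − (-52) = 152; |n| = √464.
Distance = |152| / √464 = 152/√464 ≈ 7.0564.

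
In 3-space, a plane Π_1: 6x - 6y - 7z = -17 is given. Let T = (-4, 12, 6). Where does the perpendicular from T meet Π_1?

(2, 6, -1)

Foot = T − λn with λ = (n·T − d)/|n|² = (-138 − (-17))/121 = -1.
Foot = (-4, 12, 6) − (-1)·(6, -6, -7) = (2, 6, -1).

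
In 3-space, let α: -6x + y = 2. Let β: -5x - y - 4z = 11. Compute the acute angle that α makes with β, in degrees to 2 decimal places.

42.64

cos θ = |n₁·n₂| / (|n₁||n₂|) = |29| / (√37 · √42).
θ = arccos(0.73565) ≈ 42.64°.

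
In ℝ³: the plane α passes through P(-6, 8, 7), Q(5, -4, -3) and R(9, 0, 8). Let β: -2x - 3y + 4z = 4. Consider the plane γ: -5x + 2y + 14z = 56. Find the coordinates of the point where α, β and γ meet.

PQ = (11, -12, -10), PR = (15, -8, 1); a normal to α is PQ × PR = (-92, -161, 92).
Using P: α has equation -92x - 161y + 92z = -92.
Solving the 3×3 linear system -92x - 161y + 92z = -92, -2x - 3y + 4z = 4, -5x + 2y + 14z = 56 (e.g. by elimination or Cramer's rule, determinant = 1564) gives (-4, 4, 2).

(-4, 4, 2)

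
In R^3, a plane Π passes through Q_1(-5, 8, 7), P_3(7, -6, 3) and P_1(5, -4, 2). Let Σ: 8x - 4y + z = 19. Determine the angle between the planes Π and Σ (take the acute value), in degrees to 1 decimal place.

Q_1P_3 = (12, -14, -4), Q_1P_1 = (10, -12, -5); a normal to Π is Q_1P_3 × Q_1P_1 = (22, 20, -4).
Using Q_1: Π has equation 22x + 20y - 4z = 22.
cos θ = |n₁·n₂| / (|n₁||n₂|) = |92| / (√900 · √81).
θ = arccos(0.34074) ≈ 70.1°.

70.1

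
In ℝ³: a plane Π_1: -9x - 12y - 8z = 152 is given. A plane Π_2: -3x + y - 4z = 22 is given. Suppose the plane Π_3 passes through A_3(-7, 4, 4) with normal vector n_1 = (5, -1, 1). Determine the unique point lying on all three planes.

Π_3: n_1·r = n_1·A_3 gives 5x - y + z = -35.
Solving the 3×3 linear system -9x - 12y - 8z = 152, -3x + y - 4z = 22, 5x - y + z = -35 (e.g. by elimination or Cramer's rule, determinant = 247) gives (-8, -6, -1).

(-8, -6, -1)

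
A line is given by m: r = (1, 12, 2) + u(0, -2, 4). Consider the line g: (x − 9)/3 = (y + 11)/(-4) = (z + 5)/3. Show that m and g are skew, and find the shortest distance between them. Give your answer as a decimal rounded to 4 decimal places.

g has direction (3, -4, 3) through (9, -11, -5).
Common perpendicular direction n = (0, -2, 4) × (3, -4, 3) = (10, 12, 6).
With w = (9, -11, -5) − (1, 12, 2) = (8, -23, -7), w · n = -238.
Since n ≠ 0 the lines are not parallel, and w · n = -238 ≠ 0 so they do not intersect; hence they are skew.
Distance = |w · n| / |n| = |-238| / √280 ≈ 14.2232.

14.2232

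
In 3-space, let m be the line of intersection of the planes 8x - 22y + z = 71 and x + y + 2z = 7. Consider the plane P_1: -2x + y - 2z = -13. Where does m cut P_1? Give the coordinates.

(0, -3, 5)

Direction of m: (8, -22, 1) × (1, 1, 2) = (-45, -15, 30).
A point on m: solving the two plane equations with x = 6 gives (6, -1, 1).
Substitute r = (6, -1, 1) + t(-45, -15, 30) into the plane: -15 + 15t = -13, so t = 2/15.
Intersection: (6, -1, 1) + (2/15)·(-45, -15, 30) = (0, -3, 5).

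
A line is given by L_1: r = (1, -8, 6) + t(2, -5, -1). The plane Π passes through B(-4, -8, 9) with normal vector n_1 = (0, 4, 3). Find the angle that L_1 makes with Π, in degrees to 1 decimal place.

57.1

Π: n_1·r = n_1·B gives 4y + 3z = -5.
sin θ = |n·v| / (|n||v|) = |-23| / (√25 · √30) = 0.83984.
θ ≈ 57.1°.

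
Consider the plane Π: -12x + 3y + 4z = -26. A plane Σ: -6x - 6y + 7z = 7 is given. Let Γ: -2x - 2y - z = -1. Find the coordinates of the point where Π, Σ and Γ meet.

Solving the 3×3 linear system -12x + 3y + 4z = -26, -6x - 6y + 7z = 7, -2x - 2y - z = -1 (e.g. by elimination or Cramer's rule, determinant = -300) gives (2, -2, 1).

(2, -2, 1)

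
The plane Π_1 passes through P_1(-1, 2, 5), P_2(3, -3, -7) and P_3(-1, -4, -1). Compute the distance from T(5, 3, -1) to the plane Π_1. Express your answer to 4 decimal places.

P_1P_2 = (4, -5, -12), P_1P_3 = (0, -6, -6); a normal to Π_1 is P_1P_2 × P_1P_3 = (-42, 24, -24).
Using P_1: Π_1 has equation -42x + 24y - 24z = -30.
n·T − d = (-42)·(5) + (24)·(3) + (-24)·(-1) − (-30) = -84; |n| = √2916.
Distance = |-84| / √2916 = 84/√2916 ≈ 1.5556.

1.5556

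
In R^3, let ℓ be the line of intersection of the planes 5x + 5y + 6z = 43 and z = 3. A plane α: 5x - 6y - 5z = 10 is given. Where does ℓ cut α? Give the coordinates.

Direction of ℓ: (5, 5, 6) × (0, 0, 1) = (5, -5, 0).
A point on ℓ: solving the two plane equations with x = 2 gives (2, 3, 3).
Substitute r = (2, 3, 3) + t(5, -5, 0) into the plane: -23 + 55t = 10, so t = 3/5.
Intersection: (2, 3, 3) + (3/5)·(5, -5, 0) = (5, 0, 3).

(5, 0, 3)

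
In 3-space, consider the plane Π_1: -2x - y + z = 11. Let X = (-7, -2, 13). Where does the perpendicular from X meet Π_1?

(-1, 1, 10)

Foot = X − λn with λ = (n·X − d)/|n|² = (29 − 11)/6 = 3.
Foot = (-7, -2, 13) − 3·(-2, -1, 1) = (-1, 1, 10).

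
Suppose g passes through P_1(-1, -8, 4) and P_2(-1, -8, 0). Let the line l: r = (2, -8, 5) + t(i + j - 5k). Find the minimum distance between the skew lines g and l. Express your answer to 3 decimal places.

A direction vector for g is P_2 − P_1 = (0, 0, -4).
Common perpendicular direction n = (0, 0, -4) × (1, 1, -5) = (4, -4, 0).
With w = (2, -8, 5) − (-1, -8, 4) = (3, 0, 1), w · n = 12.
Distance = |w · n| / |n| = |12| / √32 ≈ 2.121.

2.121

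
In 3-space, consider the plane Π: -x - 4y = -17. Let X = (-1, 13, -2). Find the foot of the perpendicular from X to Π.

(-3, 5, -2)

Foot = X − λn with λ = (n·X − d)/|n|² = (-51 − (-17))/17 = -2.
Foot = (-1, 13, -2) − (-2)·(-1, -4, 0) = (-3, 5, -2).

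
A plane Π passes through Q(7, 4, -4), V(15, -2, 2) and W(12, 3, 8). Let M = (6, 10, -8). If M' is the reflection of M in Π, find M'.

QV = (8, -6, 6), QW = (5, -1, 12); a normal to Π is QV × QW = (-66, -66, 22).
Using Q: Π has equation -66x - 66y + 22z = -814.
λ = (n·M − d)/|n|² = (-1232 − (-814))/9196 = -1/22.
Reflection = M − 2λn = (6, 10, -8) − (-1/11)·(-66, -66, 22) = (0, 4, -6).

(0, 4, -6)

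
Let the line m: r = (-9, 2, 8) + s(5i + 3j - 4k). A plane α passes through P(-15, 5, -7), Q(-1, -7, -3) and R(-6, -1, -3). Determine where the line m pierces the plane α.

PQ = (14, -12, 4), PR = (9, -6, 4); a normal to α is PQ × PR = (-24, -20, 24).
Using P: α has equation -24x - 20y + 24z = 92.
Substitute r = (-9, 2, 8) + t(5, 3, -4) into the plane: 368 + (-276)t = 92, so t = 1.
Intersection: (-9, 2, 8) + 1·(5, 3, -4) = (-4, 5, 4).

(-4, 5, 4)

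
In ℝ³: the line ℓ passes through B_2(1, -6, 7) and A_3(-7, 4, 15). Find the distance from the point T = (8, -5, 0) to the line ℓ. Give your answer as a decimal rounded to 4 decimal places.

7.3054

A direction vector for ℓ is A_3 − B_2 = (-8, 10, 8).
Taking (1, -6, 7) on ℓ with direction v = (-8, 10, 8): w = T − (1, -6, 7) = (7, 1, -7), and w × v = (78, 0, 78).
Distance = |w × v| / |v| = √12168 / √228 ≈ 7.3054.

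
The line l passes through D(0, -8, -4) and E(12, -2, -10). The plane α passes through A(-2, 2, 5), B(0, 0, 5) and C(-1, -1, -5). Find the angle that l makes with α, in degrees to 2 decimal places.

A direction vector for l is E − D = (12, 6, -6).
AB = (2, -2, 0), AC = (1, -3, -10); a normal to α is AB × AC = (20, 20, -4).
Using A: α has equation 20x + 20y - 4z = -20.
sin θ = |n·v| / (|n||v|) = |384| / (√816 · √216) = 0.91466.
θ ≈ 66.16°.

66.16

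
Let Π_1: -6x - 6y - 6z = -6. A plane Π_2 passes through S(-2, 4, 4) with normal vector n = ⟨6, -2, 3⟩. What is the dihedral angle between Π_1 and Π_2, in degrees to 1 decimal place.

Π_2: n·r = n·S gives 6x - 2y + 3z = -8.
cos θ = |n₁·n₂| / (|n₁||n₂|) = |-42| / (√108 · √49).
θ = arccos(0.57735) ≈ 54.7°.

54.7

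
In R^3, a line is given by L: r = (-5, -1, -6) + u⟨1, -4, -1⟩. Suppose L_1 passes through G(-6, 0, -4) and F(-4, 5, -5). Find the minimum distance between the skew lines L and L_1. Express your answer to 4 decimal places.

1.0099

A direction vector for L_1 is F − G = (2, 5, -1).
Common perpendicular direction n = (1, -4, -1) × (2, 5, -1) = (9, -1, 13).
With w = (-6, 0, -4) − (-5, -1, -6) = (-1, 1, 2), w · n = 16.
Distance = |w · n| / |n| = |16| / √251 ≈ 1.0099.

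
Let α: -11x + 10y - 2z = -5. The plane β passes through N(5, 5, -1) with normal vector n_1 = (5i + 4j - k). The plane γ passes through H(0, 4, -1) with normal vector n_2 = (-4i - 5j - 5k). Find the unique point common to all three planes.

(5, 4, -5)

β: n_1·r = n_1·N gives 5x + 4y - z = 46.
γ: n_2·r = n_2·H gives -4x - 5y - 5z = -15.
Solving the 3×3 linear system -11x + 10y - 2z = -5, 5x + 4y - z = 46, -4x - 5y - 5z = -15 (e.g. by elimination or Cramer's rule, determinant = 583) gives (5, 4, -5).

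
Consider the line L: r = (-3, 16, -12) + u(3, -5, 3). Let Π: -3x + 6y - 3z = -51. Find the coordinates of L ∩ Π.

Substitute r = (-3, 16, -12) + t(3, -5, 3) into the plane: 141 + (-48)t = -51, so t = 4.
Intersection: (-3, 16, -12) + 4·(3, -5, 3) = (9, -4, 0).

(9, -4, 0)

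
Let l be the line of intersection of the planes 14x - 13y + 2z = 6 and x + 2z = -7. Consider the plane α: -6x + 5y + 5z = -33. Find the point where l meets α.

(3, 2, -5)

Direction of l: (14, -13, 2) × (1, 0, 2) = (-26, -26, 13).
A point on l: solving the two plane equations with x = -3 gives (-3, -4, -2).
Substitute r = (-3, -4, -2) + t(-26, -26, 13) into the plane: -12 + 91t = -33, so t = -3/13.
Intersection: (-3, -4, -2) + (-3/13)·(-26, -26, 13) = (3, 2, -5).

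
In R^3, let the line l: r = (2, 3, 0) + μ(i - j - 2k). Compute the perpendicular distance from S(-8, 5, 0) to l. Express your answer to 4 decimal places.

Taking (2, 3, 0) on l with direction v = (1, -1, -2): w = S − (2, 3, 0) = (-10, 2, 0), and w × v = (-4, -20, 8).
Distance = |w × v| / |v| = √480 / √6 ≈ 8.9443.

8.9443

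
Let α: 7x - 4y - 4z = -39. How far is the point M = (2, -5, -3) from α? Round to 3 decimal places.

n·M − d = (7)·(2) + (-4)·(-5) + (-4)·(-3) − (-39) = 85; |n| = √81.
Distance = |85| / √81 = 85/√81 ≈ 9.444.

9.444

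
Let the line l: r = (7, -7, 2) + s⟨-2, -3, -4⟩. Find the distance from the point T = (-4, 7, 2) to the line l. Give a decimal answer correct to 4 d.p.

17.4128

Taking (7, -7, 2) on l with direction v = (-2, -3, -4): w = T − (7, -7, 2) = (-11, 14, 0), and w × v = (-56, -44, 61).
Distance = |w × v| / |v| = √8793 / √29 ≈ 17.4128.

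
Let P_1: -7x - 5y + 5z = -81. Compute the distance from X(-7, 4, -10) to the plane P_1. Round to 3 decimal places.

6.030

n·X − d = (-7)·(-7) + (-5)·(4) + (5)·(-10) − (-81) = 60; |n| = √99.
Distance = |60| / √99 = 60/√99 ≈ 6.030.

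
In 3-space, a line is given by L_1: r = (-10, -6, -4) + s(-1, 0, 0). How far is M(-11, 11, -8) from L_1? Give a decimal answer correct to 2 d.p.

17.46

Taking (-10, -6, -4) on L_1 with direction v = (-1, 0, 0): w = M − (-10, -6, -4) = (-1, 17, -4), and w × v = (0, 4, 17).
Distance = |w × v| / |v| = √305 / √1 ≈ 17.46.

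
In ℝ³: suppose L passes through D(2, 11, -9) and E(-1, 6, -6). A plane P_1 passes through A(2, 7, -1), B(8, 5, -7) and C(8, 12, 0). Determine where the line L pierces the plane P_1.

(-4, 1, -3)

A direction vector for L is E − D = (-3, -5, 3).
AB = (6, -2, -6), AC = (6, 5, 1); a normal to P_1 is AB × AC = (28, -42, 42).
Using A: P_1 has equation 28x - 42y + 42z = -280.
Substitute r = (2, 11, -9) + t(-3, -5, 3) into the plane: -784 + 252t = -280, so t = 2.
Intersection: (2, 11, -9) + 2·(-3, -5, 3) = (-4, 1, -3).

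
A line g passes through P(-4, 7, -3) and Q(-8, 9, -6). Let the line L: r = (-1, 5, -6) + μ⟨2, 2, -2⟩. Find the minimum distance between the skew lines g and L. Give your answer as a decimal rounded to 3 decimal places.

3.774

A direction vector for g is Q − P = (-4, 2, -3).
Common perpendicular direction n = (-4, 2, -3) × (2, 2, -2) = (2, -14, -12).
With w = (-1, 5, -6) − (-4, 7, -3) = (3, -2, -3), w · n = 70.
Distance = |w · n| / |n| = |70| / √344 ≈ 3.774.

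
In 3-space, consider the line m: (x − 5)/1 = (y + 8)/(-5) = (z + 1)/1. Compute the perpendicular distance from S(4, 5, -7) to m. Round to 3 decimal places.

3.742

m has direction (1, -5, 1) through (5, -8, -1).
Taking (5, -8, -1) on m with direction v = (1, -5, 1): w = S − (5, -8, -1) = (-1, 13, -6), and w × v = (-17, -5, -8).
Distance = |w × v| / |v| = √378 / √27 ≈ 3.742.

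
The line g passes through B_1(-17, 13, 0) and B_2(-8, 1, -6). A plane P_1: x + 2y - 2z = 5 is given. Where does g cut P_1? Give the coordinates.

A direction vector for g is B_2 − B_1 = (9, -12, -6).
Substitute r = (-17, 13, 0) + t(9, -12, -6) into the plane: 9 + (-3)t = 5, so t = 4/3.
Intersection: (-17, 13, 0) + (4/3)·(9, -12, -6) = (-5, -3, -8).

(-5, -3, -8)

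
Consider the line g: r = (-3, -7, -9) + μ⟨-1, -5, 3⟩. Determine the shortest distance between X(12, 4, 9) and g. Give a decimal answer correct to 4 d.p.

25.7427

Taking (-3, -7, -9) on g with direction v = (-1, -5, 3): w = X − (-3, -7, -9) = (15, 11, 18), and w × v = (123, -63, -64).
Distance = |w × v| / |v| = √23194 / √35 ≈ 25.7427.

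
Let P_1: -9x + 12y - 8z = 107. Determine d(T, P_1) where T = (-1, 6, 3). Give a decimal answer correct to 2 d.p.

2.94

n·T − d = (-9)·(-1) + (12)·(6) + (-8)·(3) − 107 = -50; |n| = √289.
Distance = |-50| / √289 = 50/√289 ≈ 2.94.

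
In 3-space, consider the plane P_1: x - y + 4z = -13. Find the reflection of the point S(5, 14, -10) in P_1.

λ = (n·S − d)/|n|² = (-49 − (-13))/18 = -2.
Reflection = S − 2λn = (5, 14, -10) − (-4)·(1, -1, 4) = (9, 10, 6).

(9, 10, 6)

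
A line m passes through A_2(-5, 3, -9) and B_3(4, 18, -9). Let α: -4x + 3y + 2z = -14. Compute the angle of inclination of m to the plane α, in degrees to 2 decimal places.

A direction vector for m is B_3 − A_2 = (9, 15, 0).
sin θ = |n·v| / (|n||v|) = |9| / (√29 · √306) = 0.09554.
θ ≈ 5.48°.

5.48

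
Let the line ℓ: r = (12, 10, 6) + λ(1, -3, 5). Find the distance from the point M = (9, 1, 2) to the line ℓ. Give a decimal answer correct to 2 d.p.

10.27

Taking (12, 10, 6) on ℓ with direction v = (1, -3, 5): w = M − (12, 10, 6) = (-3, -9, -4), and w × v = (-57, 11, 18).
Distance = |w × v| / |v| = √3694 / √35 ≈ 10.27.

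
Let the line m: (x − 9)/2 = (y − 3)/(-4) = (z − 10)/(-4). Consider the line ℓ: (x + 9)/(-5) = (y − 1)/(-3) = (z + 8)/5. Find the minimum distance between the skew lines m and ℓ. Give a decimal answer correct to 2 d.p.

24.14

m has direction (2, -4, -4) through (9, 3, 10).
ℓ has direction (-5, -3, 5) through (-9, 1, -8).
Common perpendicular direction n = (2, -4, -4) × (-5, -3, 5) = (-32, 10, -26).
With w = (-9, 1, -8) − (9, 3, 10) = (-18, -2, -18), w · n = 1024.
Distance = |w · n| / |n| = |1024| / √1800 ≈ 24.14.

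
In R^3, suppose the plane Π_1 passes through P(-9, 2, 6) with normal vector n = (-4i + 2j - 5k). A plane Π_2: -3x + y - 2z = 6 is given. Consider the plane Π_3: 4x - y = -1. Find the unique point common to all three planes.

(-3, -11, -4)

Π_1: n·r = n·P gives -4x + 2y - 5z = 10.
Solving the 3×3 linear system -4x + 2y - 5z = 10, -3x + y - 2z = 6, 4x - y = -1 (e.g. by elimination or Cramer's rule, determinant = -3) gives (-3, -11, -4).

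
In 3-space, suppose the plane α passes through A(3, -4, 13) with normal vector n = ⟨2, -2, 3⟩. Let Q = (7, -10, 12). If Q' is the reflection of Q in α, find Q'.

(3, -6, 6)

α: n·r = n·A gives 2x - 2y + 3z = 53.
λ = (n·Q − d)/|n|² = (70 − 53)/17 = 1.
Reflection = Q − 2λn = (7, -10, 12) − 2·(2, -2, 3) = (3, -6, 6).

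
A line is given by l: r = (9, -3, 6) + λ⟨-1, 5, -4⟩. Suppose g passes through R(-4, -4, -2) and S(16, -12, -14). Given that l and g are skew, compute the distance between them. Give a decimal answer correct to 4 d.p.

A direction vector for g is S − R = (20, -8, -12).
Common perpendicular direction n = (-1, 5, -4) × (20, -8, -12) = (-92, -92, -92).
With w = (-4, -4, -2) − (9, -3, 6) = (-13, -1, -8), w · n = 2024.
Distance = |w · n| / |n| = |2024| / √25392 ≈ 12.7017.

12.7017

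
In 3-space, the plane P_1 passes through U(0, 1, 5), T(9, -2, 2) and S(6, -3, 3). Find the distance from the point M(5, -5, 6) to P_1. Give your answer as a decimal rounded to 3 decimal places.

UT = (9, -3, -3), US = (6, -4, -2); a normal to P_1 is UT × US = (-6, 0, -18).
Using U: P_1 has equation -6x - 18z = -90.
n·M − d = (-6)·(5) + (0)·(-5) + (-18)·(6) − (-90) = -48; |n| = √360.
Distance = |-48| / √360 = 48/√360 ≈ 2.530.

2.530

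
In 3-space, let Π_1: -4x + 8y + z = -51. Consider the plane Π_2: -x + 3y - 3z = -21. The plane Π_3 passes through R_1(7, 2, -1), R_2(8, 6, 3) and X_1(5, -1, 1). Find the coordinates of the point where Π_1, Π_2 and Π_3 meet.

(3, -5, 1)

R_1R_2 = (1, 4, 4), R_1X_1 = (-2, -3, 2); a normal to Π_3 is R_1R_2 × R_1X_1 = (20, -10, 5).
Using R_1: Π_3 has equation 20x - 10y + 5z = 115.
Solving the 3×3 linear system -4x + 8y + z = -51, -x + 3y - 3z = -21, 20x - 10y + 5z = 115 (e.g. by elimination or Cramer's rule, determinant = -430) gives (3, -5, 1).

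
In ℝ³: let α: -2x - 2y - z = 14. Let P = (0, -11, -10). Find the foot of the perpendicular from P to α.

(4, -7, -8)

Foot = P − λn with λ = (n·P − d)/|n|² = (32 − 14)/9 = 2.
Foot = (0, -11, -10) − 2·(-2, -2, -1) = (4, -7, -8).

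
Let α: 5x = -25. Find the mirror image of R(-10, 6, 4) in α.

(0, 6, 4)

λ = (n·R − d)/|n|² = (-50 − (-25))/25 = -1.
Reflection = R − 2λn = (-10, 6, 4) − (-2)·(5, 0, 0) = (0, 6, 4).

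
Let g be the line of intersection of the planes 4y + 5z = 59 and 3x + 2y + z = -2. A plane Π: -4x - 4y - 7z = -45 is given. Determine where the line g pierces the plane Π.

(-7, 6, 7)

Direction of g: (0, 4, 5) × (3, 2, 1) = (-6, 15, -12).
A point on g: solving the two plane equations with x = -3 gives (-3, -4, 15).
Substitute r = (-3, -4, 15) + t(-6, 15, -12) into the plane: -77 + 48t = -45, so t = 2/3.
Intersection: (-3, -4, 15) + (2/3)·(-6, 15, -12) = (-7, 6, 7).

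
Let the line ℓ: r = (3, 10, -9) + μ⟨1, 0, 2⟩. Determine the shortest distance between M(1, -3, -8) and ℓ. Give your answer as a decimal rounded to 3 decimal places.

13.191

Taking (3, 10, -9) on ℓ with direction v = (1, 0, 2): w = M − (3, 10, -9) = (-2, -13, 1), and w × v = (-26, 5, 13).
Distance = |w × v| / |v| = √870 / √5 ≈ 13.191.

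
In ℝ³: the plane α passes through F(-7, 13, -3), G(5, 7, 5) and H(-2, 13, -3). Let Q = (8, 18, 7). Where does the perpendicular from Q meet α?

FG = (12, -6, 8), FH = (5, 0, 0); a normal to α is FG × FH = (0, 40, 30).
Using F: α has equation 40y + 30z = 430.
Foot = Q − λn with λ = (n·Q − d)/|n|² = (930 − 430)/2500 = 1/5.
Foot = (8, 18, 7) − (1/5)·(0, 40, 30) = (8, 10, 1).

(8, 10, 1)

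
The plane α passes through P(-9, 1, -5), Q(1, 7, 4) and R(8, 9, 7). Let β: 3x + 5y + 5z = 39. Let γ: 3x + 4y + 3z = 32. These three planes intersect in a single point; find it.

(3, 5, 1)

PQ = (10, 6, 9), PR = (17, 8, 12); a normal to α is PQ × PR = (0, 33, -22).
Using P: α has equation 33y - 22z = 143.
Solving the 3×3 linear system 33y - 22z = 143, 3x + 5y + 5z = 39, 3x + 4y + 3z = 32 (e.g. by elimination or Cramer's rule, determinant = 264) gives (3, 5, 1).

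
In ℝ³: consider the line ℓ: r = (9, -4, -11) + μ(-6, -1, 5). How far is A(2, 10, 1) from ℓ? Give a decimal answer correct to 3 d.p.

16.251

Taking (9, -4, -11) on ℓ with direction v = (-6, -1, 5): w = A − (9, -4, -11) = (-7, 14, 12), and w × v = (82, -37, 91).
Distance = |w × v| / |v| = √16374 / √62 ≈ 16.251.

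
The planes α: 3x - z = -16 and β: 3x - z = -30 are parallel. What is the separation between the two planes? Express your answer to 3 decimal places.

Same normal n = (3, 0, -1) with |n| = √10; distance = |-16 − (-30)| / |n| = 14/√10 ≈ 4.427.

4.427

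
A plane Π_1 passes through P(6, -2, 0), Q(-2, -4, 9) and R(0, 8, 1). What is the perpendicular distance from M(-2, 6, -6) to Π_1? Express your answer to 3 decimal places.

6.667

PQ = (-8, -2, 9), PR = (-6, 10, 1); a normal to Π_1 is PQ × PR = (-92, -46, -92).
Using P: Π_1 has equation -92x - 46y - 92z = -460.
n·M − d = (-92)·(-2) + (-46)·(6) + (-92)·(-6) − (-460) = 920; |n| = √19044.
Distance = |920| / √19044 = 920/√19044 ≈ 6.667.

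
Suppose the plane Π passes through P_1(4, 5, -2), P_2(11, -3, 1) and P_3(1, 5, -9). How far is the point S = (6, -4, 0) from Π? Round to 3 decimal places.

P_1P_2 = (7, -8, 3), P_1P_3 = (-3, 0, -7); a normal to Π is P_1P_2 × P_1P_3 = (56, 40, -24).
Using P_1: Π has equation 56x + 40y - 24z = 472.
n·S − d = (56)·(6) + (40)·(-4) + (-24)·(0) − 472 = -296; |n| = √5312.
Distance = |-296| / √5312 = 296/√5312 ≈ 4.061.

4.061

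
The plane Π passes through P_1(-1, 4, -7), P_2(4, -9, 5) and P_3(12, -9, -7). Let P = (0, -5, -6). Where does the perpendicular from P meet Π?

(3, -2, -4)

P_1P_2 = (5, -13, 12), P_1P_3 = (13, -13, 0); a normal to Π is P_1P_2 × P_1P_3 = (156, 156, 104).
Using P_1: Π has equation 156x + 156y + 104z = -260.
Foot = P − λn with λ = (n·P − d)/|n|² = (-1404 − (-260))/59488 = -1/52.
Foot = (0, -5, -6) − (-1/52)·(156, 156, 104) = (3, -2, -4).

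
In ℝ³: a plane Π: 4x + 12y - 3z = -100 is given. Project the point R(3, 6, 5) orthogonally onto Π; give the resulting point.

(-1, -6, 8)

Foot = R − λn with λ = (n·R − d)/|n|² = (69 − (-100))/169 = 1.
Foot = (3, 6, 5) − 1·(4, 12, -3) = (-1, -6, 8).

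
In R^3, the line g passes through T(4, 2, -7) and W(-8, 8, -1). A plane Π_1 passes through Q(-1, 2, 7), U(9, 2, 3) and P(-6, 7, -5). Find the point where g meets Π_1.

A direction vector for g is W − T = (-12, 6, 6).
QU = (10, 0, -4), QP = (-5, 5, -12); a normal to Π_1 is QU × QP = (20, 140, 50).
Using Q: Π_1 has equation 20x + 140y + 50z = 610.
Substitute r = (4, 2, -7) + t(-12, 6, 6) into the plane: 10 + 900t = 610, so t = 2/3.
Intersection: (4, 2, -7) + (2/3)·(-12, 6, 6) = (-4, 6, -3).

(-4, 6, -3)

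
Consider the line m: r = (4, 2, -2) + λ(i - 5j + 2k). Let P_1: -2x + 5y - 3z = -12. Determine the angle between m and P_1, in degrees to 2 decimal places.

77.79

sin θ = |n·v| / (|n||v|) = |-33| / (√38 · √30) = 0.97738.
θ ≈ 77.79°.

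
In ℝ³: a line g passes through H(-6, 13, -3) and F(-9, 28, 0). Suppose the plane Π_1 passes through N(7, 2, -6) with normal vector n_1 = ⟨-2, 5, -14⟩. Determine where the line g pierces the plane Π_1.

(-3, -2, -6)

A direction vector for g is F − H = (-3, 15, 3).
Π_1: n_1·r = n_1·N gives -2x + 5y - 14z = 80.
Substitute r = (-6, 13, -3) + t(-3, 15, 3) into the plane: 119 + 39t = 80, so t = -1.
Intersection: (-6, 13, -3) + (-1)·(-3, 15, 3) = (-3, -2, -6).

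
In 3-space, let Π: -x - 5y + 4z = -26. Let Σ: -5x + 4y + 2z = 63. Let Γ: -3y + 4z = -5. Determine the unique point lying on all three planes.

Solving the 3×3 linear system -x - 5y + 4z = -26, -5x + 4y + 2z = 63, -3y + 4z = -5 (e.g. by elimination or Cramer's rule, determinant = -62) gives (-1, 11, 7).

(-1, 11, 7)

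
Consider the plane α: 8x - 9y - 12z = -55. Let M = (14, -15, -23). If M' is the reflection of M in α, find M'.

λ = (n·M − d)/|n|² = (523 − (-55))/289 = 2.
Reflection = M − 2λn = (14, -15, -23) − 4·(8, -9, -12) = (-18, 21, 25).

(-18, 21, 25)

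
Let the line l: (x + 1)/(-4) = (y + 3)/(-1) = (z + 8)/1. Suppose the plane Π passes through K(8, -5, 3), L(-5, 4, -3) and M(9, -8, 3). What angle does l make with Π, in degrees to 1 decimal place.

45.8

l has direction (-4, -1, 1) through (-1, -3, -8).
KL = (-13, 9, -6), KM = (1, -3, 0); a normal to Π is KL × KM = (-18, -6, 30).
Using K: Π has equation -18x - 6y + 30z = -24.
sin θ = |n·v| / (|n||v|) = |108| / (√1260 · √18) = 0.71714.
θ ≈ 45.8°.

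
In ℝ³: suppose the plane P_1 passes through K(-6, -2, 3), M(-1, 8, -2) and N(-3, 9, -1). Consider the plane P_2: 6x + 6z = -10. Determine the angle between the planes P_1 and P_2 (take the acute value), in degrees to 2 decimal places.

17.02

KM = (5, 10, -5), KN = (3, 11, -4); a normal to P_1 is KM × KN = (15, 5, 25).
Using K: P_1 has equation 15x + 5y + 25z = -25.
cos θ = |n₁·n₂| / (|n₁||n₂|) = |240| / (√875 · √72).
θ = arccos(0.95618) ≈ 17.02°.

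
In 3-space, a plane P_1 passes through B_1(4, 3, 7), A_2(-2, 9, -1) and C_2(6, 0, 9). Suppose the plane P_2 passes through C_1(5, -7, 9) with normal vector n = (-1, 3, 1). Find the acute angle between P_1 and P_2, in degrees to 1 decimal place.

B_1A_2 = (-6, 6, -8), B_1C_2 = (2, -3, 2); a normal to P_1 is B_1A_2 × B_1C_2 = (-12, -4, 6).
Using B_1: P_1 has equation -12x - 4y + 6z = -18.
P_2: n·r = n·C_1 gives -x + 3y + z = -17.
cos θ = |n₁·n₂| / (|n₁||n₂|) = |6| / (√196 · √11).
θ = arccos(0.12922) ≈ 82.6°.

82.6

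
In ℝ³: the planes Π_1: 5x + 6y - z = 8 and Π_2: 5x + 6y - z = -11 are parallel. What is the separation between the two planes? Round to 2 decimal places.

2.41

Same normal n = (5, 6, -1) with |n| = √62; distance = |8 − (-11)| / |n| = 19/√62 ≈ 2.41.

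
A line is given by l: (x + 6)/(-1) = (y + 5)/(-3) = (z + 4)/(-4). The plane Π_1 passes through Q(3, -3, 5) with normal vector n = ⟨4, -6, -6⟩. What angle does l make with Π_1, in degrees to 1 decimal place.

l has direction (-1, -3, -4) through (-6, -5, -4).
Π_1: n·r = n·Q gives 4x - 6y - 6z = 0.
sin θ = |n·v| / (|n||v|) = |38| / (√88 · √26) = 0.79443.
θ ≈ 52.6°.

52.6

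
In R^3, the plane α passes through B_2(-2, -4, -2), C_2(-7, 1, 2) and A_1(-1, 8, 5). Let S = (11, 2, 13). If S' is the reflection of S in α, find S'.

(7, 14, -7)

B_2C_2 = (-5, 5, 4), B_2A_1 = (1, 12, 7); a normal to α is B_2C_2 × B_2A_1 = (-13, 39, -65).
Using B_2: α has equation -13x + 39y - 65z = 0.
λ = (n·S − d)/|n|² = (-910 − 0)/5915 = -2/13.
Reflection = S − 2λn = (11, 2, 13) − (-4/13)·(-13, 39, -65) = (7, 14, -7).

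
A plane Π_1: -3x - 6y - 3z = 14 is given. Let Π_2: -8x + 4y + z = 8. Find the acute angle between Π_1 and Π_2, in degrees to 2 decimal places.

87.40

cos θ = |n₁·n₂| / (|n₁||n₂|) = |-3| / (√54 · √81).
θ = arccos(0.04536) ≈ 87.40°.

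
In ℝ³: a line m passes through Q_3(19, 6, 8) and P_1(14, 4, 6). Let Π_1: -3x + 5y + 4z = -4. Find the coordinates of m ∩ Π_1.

A direction vector for m is P_1 − Q_3 = (-5, -2, -2).
Substitute r = (19, 6, 8) + t(-5, -2, -2) into the plane: 5 + (-3)t = -4, so t = 3.
Intersection: (19, 6, 8) + 3·(-5, -2, -2) = (4, 0, 2).

(4, 0, 2)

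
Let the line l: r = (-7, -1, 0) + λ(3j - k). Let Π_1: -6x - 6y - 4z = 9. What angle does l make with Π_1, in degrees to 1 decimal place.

28.2

sin θ = |n·v| / (|n||v|) = |-14| / (√88 · √10) = 0.47194.
θ ≈ 28.2°.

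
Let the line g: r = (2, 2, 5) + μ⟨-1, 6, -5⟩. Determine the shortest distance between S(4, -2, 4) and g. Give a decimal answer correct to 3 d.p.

Taking (2, 2, 5) on g with direction v = (-1, 6, -5): w = S − (2, 2, 5) = (2, -4, -1), and w × v = (26, 11, 8).
Distance = |w × v| / |v| = √861 / √62 ≈ 3.727.

3.727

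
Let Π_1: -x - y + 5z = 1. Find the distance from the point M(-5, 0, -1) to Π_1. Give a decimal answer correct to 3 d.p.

n·M − d = (-1)·(-5) + (-1)·(0) + (5)·(-1) − 1 = -1; |n| = √27.
Distance = |-1| / √27 = 1/√27 ≈ 0.192.

0.192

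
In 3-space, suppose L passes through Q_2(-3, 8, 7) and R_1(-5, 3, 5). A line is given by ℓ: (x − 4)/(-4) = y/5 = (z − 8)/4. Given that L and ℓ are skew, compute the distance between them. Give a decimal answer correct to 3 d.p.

6.433

A direction vector for L is R_1 − Q_2 = (-2, -5, -2).
ℓ has direction (-4, 5, 4) through (4, 0, 8).
Common perpendicular direction n = (-2, -5, -2) × (-4, 5, 4) = (-10, 16, -30).
With w = (4, 0, 8) − (-3, 8, 7) = (7, -8, 1), w · n = -228.
Distance = |w · n| / |n| = |-228| / √1256 ≈ 6.433.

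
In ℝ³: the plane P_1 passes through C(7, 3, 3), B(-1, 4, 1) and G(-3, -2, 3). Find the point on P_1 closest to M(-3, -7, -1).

(-4, -5, 4)

CB = (-8, 1, -2), CG = (-10, -5, 0); a normal to P_1 is CB × CG = (-10, 20, 50).
Using C: P_1 has equation -10x + 20y + 50z = 140.
Foot = M − λn with λ = (n·M − d)/|n|² = (-160 − 140)/3000 = -1/10.
Foot = (-3, -7, -1) − (-1/10)·(-10, 20, 50) = (-4, -5, 4).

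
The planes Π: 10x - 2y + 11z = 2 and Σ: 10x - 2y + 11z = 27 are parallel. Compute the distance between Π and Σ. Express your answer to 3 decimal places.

Same normal n = (10, -2, 11) with |n| = √225; distance = |2 − 27| / |n| = 25/√225 ≈ 1.667.

1.667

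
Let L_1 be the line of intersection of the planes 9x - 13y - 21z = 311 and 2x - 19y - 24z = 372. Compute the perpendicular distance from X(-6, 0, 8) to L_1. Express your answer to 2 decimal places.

20.36

Direction of L_1: (9, -13, -21) × (2, -19, -24) = (-87, 174, -145).
A point on L_1: solving the two plane equations with x = 2 gives (2, -8, -9).
Taking (2, -8, -9) on L_1 with direction v = (-87, 174, -145): w = X − (2, -8, -9) = (-8, 8, 17), and w × v = (-4118, -2639, -696).
Distance = |w × v| / |v| = √24406661 / √58870 ≈ 20.36.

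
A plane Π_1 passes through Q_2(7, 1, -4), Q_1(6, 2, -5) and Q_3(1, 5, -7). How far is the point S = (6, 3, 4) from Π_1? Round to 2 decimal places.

5.61

Q_2Q_1 = (-1, 1, -1), Q_2Q_3 = (-6, 4, -3); a normal to Π_1 is Q_2Q_1 × Q_2Q_3 = (1, 3, 2).
Using Q_2: Π_1 has equation x + 3y + 2z = 2.
n·S − d = (1)·(6) + (3)·(3) + (2)·(4) − 2 = 21; |n| = √14.
Distance = |21| / √14 = 21/√14 ≈ 5.61.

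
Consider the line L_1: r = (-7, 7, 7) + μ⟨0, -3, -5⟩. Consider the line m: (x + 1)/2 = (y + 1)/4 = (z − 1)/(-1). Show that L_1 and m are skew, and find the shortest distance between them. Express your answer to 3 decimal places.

m has direction (2, 4, -1) through (-1, -1, 1).
Common perpendicular direction n = (0, -3, -5) × (2, 4, -1) = (23, -10, 6).
With w = (-1, -1, 1) − (-7, 7, 7) = (6, -8, -6), w · n = 182.
Since n ≠ 0 the lines are not parallel, and w · n = 182 ≠ 0 so they do not intersect; hence they are skew.
Distance = |w · n| / |n| = |182| / √665 ≈ 7.058.

7.058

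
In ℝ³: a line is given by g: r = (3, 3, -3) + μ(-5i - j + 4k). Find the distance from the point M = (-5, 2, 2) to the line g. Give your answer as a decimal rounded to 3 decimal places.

1.185

Taking (3, 3, -3) on g with direction v = (-5, -1, 4): w = M − (3, 3, -3) = (-8, -1, 5), and w × v = (1, 7, 3).
Distance = |w × v| / |v| = √59 / √42 ≈ 1.185.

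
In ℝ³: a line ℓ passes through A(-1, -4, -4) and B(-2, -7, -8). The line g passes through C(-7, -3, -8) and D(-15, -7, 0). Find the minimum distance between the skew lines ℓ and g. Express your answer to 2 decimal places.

A direction vector for ℓ is B − A = (-1, -3, -4).
A direction vector for g is D − C = (-8, -4, 8).
Common perpendicular direction n = (-1, -3, -4) × (-8, -4, 8) = (-40, 40, -20).
With w = (-7, -3, -8) − (-1, -4, -4) = (-6, 1, -4), w · n = 360.
Distance = |w · n| / |n| = |360| / √3600 ≈ 6.00.

6.00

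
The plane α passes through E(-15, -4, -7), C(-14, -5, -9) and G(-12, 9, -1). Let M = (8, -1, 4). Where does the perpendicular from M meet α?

EC = (1, -1, -2), EG = (3, 13, 6); a normal to α is EC × EG = (20, -12, 16).
Using E: α has equation 20x - 12y + 16z = -364.
Foot = M − λn with λ = (n·M − d)/|n|² = (236 − (-364))/800 = 3/4.
Foot = (8, -1, 4) − (3/4)·(20, -12, 16) = (-7, 8, -8).

(-7, 8, -8)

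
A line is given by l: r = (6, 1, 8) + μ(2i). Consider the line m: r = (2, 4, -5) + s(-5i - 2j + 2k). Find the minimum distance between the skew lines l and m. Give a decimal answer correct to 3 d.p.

7.071

Common perpendicular direction n = (2, 0, 0) × (-5, -2, 2) = (0, -4, -4).
With w = (2, 4, -5) − (6, 1, 8) = (-4, 3, -13), w · n = 40.
Distance = |w · n| / |n| = |40| / √32 ≈ 7.071.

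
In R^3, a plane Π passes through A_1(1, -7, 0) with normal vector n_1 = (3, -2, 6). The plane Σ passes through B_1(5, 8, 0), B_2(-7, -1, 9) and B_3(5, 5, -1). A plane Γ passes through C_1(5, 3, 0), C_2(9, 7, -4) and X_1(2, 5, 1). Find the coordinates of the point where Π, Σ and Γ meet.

(-1, 2, 4)

Π: n_1·r = n_1·A_1 gives 3x - 2y + 6z = 17.
B_1B_2 = (-12, -9, 9), B_1B_3 = (0, -3, -1); a normal to Σ is B_1B_2 × B_1B_3 = (36, -12, 36).
Using B_1: Σ has equation 36x - 12y + 36z = 84.
C_1C_2 = (4, 4, -4), C_1X_1 = (-3, 2, 1); a normal to Γ is C_1C_2 × C_1X_1 = (12, 8, 20).
Using C_1: Γ has equation 12x + 8y + 20z = 84.
Solving the 3×3 linear system 3x - 2y + 6z = 17, 36x - 12y + 36z = 84, 12x + 8y + 20z = 84 (e.g. by elimination or Cramer's rule, determinant = 1584) gives (-1, 2, 4).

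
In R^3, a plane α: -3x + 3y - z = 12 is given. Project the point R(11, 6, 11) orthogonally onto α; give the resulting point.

(5, 12, 9)

Foot = R − λn with λ = (n·R − d)/|n|² = (-26 − 12)/19 = -2.
Foot = (11, 6, 11) − (-2)·(-3, 3, -1) = (5, 12, 9).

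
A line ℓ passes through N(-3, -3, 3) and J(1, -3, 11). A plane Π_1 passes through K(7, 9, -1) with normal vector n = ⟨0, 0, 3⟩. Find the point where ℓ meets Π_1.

(-5, -3, -1)

A direction vector for ℓ is J − N = (4, 0, 8).
Π_1: n·r = n·K gives 3z = -3.
Substitute r = (-3, -3, 3) + t(4, 0, 8) into the plane: 9 + 24t = -3, so t = -1/2.
Intersection: (-3, -3, 3) + (-1/2)·(4, 0, 8) = (-5, -3, -1).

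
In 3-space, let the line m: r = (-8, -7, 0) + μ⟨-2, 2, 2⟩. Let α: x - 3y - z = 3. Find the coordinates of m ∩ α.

(-10, -5, 2)

Substitute r = (-8, -7, 0) + t(-2, 2, 2) into the plane: 13 + (-10)t = 3, so t = 1.
Intersection: (-8, -7, 0) + 1·(-2, 2, 2) = (-10, -5, 2).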